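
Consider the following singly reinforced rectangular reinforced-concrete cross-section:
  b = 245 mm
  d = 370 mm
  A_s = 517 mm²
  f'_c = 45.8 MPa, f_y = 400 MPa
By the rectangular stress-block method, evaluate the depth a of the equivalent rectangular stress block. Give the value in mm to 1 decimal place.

a ≈ 21.7 mm

T = A_s f_y = 517 × 400 = 206800 N = 206.8 kN.
Setting C = 0.85 f'_c a b equal to T: a = 206800/(0.85 × 45.8 × 245) = 21.7 mm.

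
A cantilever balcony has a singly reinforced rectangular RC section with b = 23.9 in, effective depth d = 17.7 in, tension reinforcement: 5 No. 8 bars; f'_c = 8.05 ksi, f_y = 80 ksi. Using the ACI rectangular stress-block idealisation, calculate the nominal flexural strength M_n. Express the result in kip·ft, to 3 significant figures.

A_s = 5 × 0.79 = 3.95 in².
T = A_s f_y = 3.95 × 80 = 316 kips.
a = T/(0.85 f'_c b) = 316/(0.85 × 8.05 × 23.9) = 1.932 in.
M_n = T(d − a/2) = 316 × (17.7 − 0.966) = 5287.9 kip·in = 5287.9/12 = 440.66 kip·ft.

M_n ≈ 441 kip·ft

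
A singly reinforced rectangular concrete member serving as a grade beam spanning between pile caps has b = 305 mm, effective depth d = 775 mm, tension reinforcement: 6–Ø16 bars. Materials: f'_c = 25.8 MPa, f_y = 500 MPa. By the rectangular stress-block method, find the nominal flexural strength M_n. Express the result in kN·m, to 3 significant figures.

M_n ≈ 440 kN·m

A_s = 6 × 201 = 1206 mm².
T = A_s f_y = 1206 × 500 = 603000 N = 603 kN.
From C = T: a = T/(0.85 f'_c b) = 603000/(0.85 × 25.8 × 305) = 90.15 mm.
M_n = T(d − a/2) = 603 kN × (775 − 45.075) mm = 440.14 kN·m.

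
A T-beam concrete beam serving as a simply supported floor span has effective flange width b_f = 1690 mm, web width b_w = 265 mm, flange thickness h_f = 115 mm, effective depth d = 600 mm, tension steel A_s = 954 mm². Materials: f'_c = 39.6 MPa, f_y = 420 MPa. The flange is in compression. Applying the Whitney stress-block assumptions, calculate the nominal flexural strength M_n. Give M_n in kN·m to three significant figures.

M_n ≈ 239 kN·m

Tension: T = A_s f_y = 954 × 420 = 400680 N.
Try a within the flange: a = T/(0.85 f'_c b_f) = 400680/(0.85 × 39.6 × 1690) = 7.04 mm.
Since a = 7.04 ≤ h_f = 115 mm, the stress block lies entirely in the flange; analyse as a rectangular beam of width b_f.
M_n = T(d − a/2) = 400680 × (600 − 3.52) = 239.00 × 10⁶ N·mm.
M_n = 239.00 kN·m.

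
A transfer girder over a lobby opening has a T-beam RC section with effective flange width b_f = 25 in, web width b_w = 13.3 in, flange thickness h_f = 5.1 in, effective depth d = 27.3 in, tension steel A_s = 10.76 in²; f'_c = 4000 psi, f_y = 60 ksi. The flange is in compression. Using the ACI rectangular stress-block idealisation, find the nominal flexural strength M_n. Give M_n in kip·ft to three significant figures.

Tension: T = A_s f_y = 10.76 × 60 = 645.6 kips.
Try a within the flange: a = T/(0.85 f'_c b_f) = 645.6/(0.85 × 4 × 25) = 7.595 in.
a = 7.595 > h_f = 5.1 in: the block extends into the web. Split into flange-overhang and web parts.
C_f = 0.85 f'_c (b_f − b_w) h_f = 0.85 × 4 × (25 − 13.3) × 5.1 = 202.9 kips.
Remaining web compression depth: a_w = (T − C_f)/(0.85 f'_c b_w) = (645.6 − 202.9)/(0.85 × 4 × 13.3) = 9.790 in.
M_n = C_f(d − h_f/2) + (T − C_f)(d − a_w/2) = 202.9 × (27.3 − 2.55) + 442.7 × (27.3 − 4.895) = 5021.8 + 9918.7 = 14940.5 kip·in.
M_n = 14940.5/12 = 1245.04 kip·ft.

M_n ≈ 1250 kip·ft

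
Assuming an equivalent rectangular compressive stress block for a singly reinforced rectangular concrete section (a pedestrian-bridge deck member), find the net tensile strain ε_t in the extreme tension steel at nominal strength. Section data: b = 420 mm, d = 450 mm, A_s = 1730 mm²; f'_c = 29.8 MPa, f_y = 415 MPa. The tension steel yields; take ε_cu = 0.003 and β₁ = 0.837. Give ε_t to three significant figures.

ε_t ≈ 0.0137

a = A_s f_y/(0.85 f'_c b) = 67.49 mm.
β₁ = 0.837, so c = a/β₁ = 67.49/0.837 = 80.63 mm.
From the linear strain diagram with ε_cu = 0.003: ε_t = 0.003 (d − c)/c = 0.003 × (450 − 80.63)/80.63 = 0.0137.
Since ε_t ≥ 0.005, the section is tension-controlled.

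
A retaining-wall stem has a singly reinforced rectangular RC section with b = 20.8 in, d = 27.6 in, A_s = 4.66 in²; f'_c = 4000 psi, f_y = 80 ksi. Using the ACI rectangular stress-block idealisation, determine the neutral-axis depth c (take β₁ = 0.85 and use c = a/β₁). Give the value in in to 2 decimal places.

T = A_s f_y = 4.66 × 80 = 372.8 kips.
a = T/(0.85 f'_c b) = 372.8/(0.85 × 4 × 20.8) = 5.2715 in.
With β₁ = 0.85, c = a/β₁ = 5.2715/0.85 = 6.20 in.

c ≈ 6.20 in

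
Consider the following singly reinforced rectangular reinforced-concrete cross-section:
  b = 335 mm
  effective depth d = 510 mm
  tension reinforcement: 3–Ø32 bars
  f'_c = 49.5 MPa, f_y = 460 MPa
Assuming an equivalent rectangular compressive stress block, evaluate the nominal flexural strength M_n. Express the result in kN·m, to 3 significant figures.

A_s = 3 × 804 = 2412 mm².
T = A_s f_y = 2412 × 460 = 1109520 N = 1109.52 kN.
From C = T: a = T/(0.85 f'_c b) = 1109520/(0.85 × 49.5 × 335) = 78.72 mm.
M_n = T(d − a/2) = 1109.52 kN × (510 − 39.36) mm = 522.18 kN·m.

M_n ≈ 522 kN·m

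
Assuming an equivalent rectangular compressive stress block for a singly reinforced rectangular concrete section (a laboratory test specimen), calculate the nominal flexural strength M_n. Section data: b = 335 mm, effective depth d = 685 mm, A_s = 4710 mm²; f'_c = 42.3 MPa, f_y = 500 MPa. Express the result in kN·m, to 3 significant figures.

M_n ≈ 1380 kN·m

T = A_s f_y = 4710 × 500 = 2355000 N = 2355 kN.
From C = T: a = T/(0.85 f'_c b) = 2355000/(0.85 × 42.3 × 335) = 195.52 mm.
M_n = T(d − a/2) = 2355 kN × (685 − 97.76) mm = 1382.95 kN·m.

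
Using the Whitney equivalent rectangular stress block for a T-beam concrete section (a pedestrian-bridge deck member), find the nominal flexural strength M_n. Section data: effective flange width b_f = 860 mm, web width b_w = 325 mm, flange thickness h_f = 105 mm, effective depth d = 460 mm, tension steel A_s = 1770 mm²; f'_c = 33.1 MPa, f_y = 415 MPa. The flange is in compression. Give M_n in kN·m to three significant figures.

Tension: T = A_s f_y = 1770 × 415 = 734550 N.
Try a within the flange: a = T/(0.85 f'_c b_f) = 734550/(0.85 × 33.1 × 860) = 30.36 mm.
Since a = 30.36 ≤ h_f = 105 mm, the stress block lies entirely in the flange; analyse as a rectangular beam of width b_f.
M_n = T(d − a/2) = 734550 × (460 − 15.18) = 326.74 × 10⁶ N·mm.
M_n = 326.74 kN·m.

M_n ≈ 327 kN·m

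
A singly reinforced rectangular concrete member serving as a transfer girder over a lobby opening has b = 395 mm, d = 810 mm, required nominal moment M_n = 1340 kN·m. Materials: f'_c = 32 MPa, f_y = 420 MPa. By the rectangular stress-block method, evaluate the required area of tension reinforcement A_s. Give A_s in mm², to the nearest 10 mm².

A_s ≈ 4410 mm²

With M_n = 0.85 f'_c a b (d − a/2), solve the quadratic for a:
a = d − √(d² − 2M_n/(0.85 f'_c b)) = 810 − √(810² − 2 × 1340×10⁶/(0.85 × 32 × 395)) = 172.30 mm.
A_s = 0.85 f'_c a b / f_y = 0.85 × 32 × 172.30 × 395 / 420 = 4407.6 mm².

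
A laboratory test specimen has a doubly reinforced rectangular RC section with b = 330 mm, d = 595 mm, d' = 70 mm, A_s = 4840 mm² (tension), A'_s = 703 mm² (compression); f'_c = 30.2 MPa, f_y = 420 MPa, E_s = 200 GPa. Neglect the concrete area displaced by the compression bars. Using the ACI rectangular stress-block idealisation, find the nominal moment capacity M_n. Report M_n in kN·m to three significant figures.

M_n ≈ 1010 kN·m

Assume both tension and compression steel yield.
Net tension couple steel: A_s − A'_s = 4137 mm².
a = (A_s − A'_s) f_y / (0.85 f'_c b) = 1737540/(0.85 × 30.2 × 330) = 205.11 mm.
c = a/β₁ = 205.11/0.834 = 245.94 mm; ε'_s = 0.003(c − d')/c = 0.0021 ≥ f_y/E_s = 0.0021, so compression steel does yield.
M_n = (A_s − A'_s) f_y (d − a/2) + A'_s f_y (d − d') = [1737540 × (595 − 102.555) + 295260 × (595 − 70)] × 10⁻⁶ = 855.64 + 155.01 = 1010.65 kN·m.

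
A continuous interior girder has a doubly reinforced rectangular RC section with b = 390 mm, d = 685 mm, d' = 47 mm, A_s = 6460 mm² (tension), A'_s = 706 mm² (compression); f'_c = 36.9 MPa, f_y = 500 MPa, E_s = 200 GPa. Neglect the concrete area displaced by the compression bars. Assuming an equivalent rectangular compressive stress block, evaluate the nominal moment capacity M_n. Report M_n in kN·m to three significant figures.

Assume both tension and compression steel yield.
Net tension couple steel: A_s − A'_s = 5754 mm².
a = (A_s − A'_s) f_y / (0.85 f'_c b) = 2877000/(0.85 × 36.9 × 390) = 235.20 mm.
c = a/β₁ = 235.20/0.786 = 299.24 mm; ε'_s = 0.003(c − d')/c = 0.0025 ≥ f_y/E_s = 0.0025, so compression steel does yield.
M_n = (A_s − A'_s) f_y (d − a/2) + A'_s f_y (d − d') = [2877000 × (685 − 117.6) + 353000 × (685 − 47)] × 10⁻⁶ = 1632.41 + 225.21 = 1857.62 kN·m.

M_n ≈ 1860 kN·m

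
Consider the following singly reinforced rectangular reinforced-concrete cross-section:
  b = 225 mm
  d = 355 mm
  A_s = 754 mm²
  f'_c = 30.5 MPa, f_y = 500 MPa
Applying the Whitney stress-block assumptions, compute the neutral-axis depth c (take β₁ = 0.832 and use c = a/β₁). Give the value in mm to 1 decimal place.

T = A_s f_y = 754 × 500 = 377000 N = 377 kN.
Setting C = 0.85 f'_c a b equal to T: a = 377000/(0.85 × 30.5 × 225) = 64.631 mm.
With β₁ = 0.832, c = a/β₁ = 64.631/0.832 = 77.7 mm.

c ≈ 77.7 mm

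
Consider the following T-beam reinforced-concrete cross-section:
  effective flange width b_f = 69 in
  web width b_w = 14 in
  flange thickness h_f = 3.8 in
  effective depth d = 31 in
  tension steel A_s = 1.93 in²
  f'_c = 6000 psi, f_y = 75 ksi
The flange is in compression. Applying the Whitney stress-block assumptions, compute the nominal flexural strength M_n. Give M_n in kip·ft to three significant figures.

Tension: T = A_s f_y = 1.93 × 75 = 144.75 kips.
Try a within the flange: a = T/(0.85 f'_c b_f) = 144.75/(0.85 × 6 × 69) = 0.411 in.
Since a = 0.411 ≤ h_f = 3.8 in, the stress block lies entirely in the flange; analyse as a rectangular beam of width b_f.
M_n = T(d − a/2) = 144.75 × (31 − 0.2055) = 4457.5 kip·in.
M_n = 4457.5/12 = 371.46 kip·ft.

M_n ≈ 371 kip·ft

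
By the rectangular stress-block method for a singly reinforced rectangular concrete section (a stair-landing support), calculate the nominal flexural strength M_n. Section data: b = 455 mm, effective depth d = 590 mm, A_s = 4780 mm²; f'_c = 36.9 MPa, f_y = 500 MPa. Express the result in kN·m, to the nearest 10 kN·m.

M_n ≈ 1210 kN·m

T = A_s f_y = 4780 × 500 = 2390000 N = 2390 kN.
From C = T: a = T/(0.85 f'_c b) = 2390000/(0.85 × 36.9 × 455) = 167.47 mm.
M_n = T(d − a/2) = 2390 kN × (590 − 83.735) mm = 1209.97 kN·m.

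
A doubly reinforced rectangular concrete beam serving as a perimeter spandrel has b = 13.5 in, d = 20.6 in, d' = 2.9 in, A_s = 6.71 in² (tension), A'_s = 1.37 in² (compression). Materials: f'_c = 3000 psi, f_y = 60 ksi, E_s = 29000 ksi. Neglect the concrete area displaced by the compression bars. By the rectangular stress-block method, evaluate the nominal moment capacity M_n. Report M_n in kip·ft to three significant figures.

Assume both steels yield.
a = (A_s − A'_s) f_y/(0.85 f'_c b) = (6.71 − 1.37) × 60/(0.85 × 3 × 13.5) = 9.307 in.
c = a/β₁ = 9.307/0.85 = 10.949 in; ε'_s = 0.003(c − d')/c = 0.0022 ≥ ε_y = 0.0021, so the compression steel yields.
M_n = (A_s − A'_s) f_y (d − a/2) + A'_s f_y (d − d') = 320.4 × (20.6 − 4.6535) + 82.2 × (20.6 − 2.9) = 5109.3 + 1454.9 = 6564.2 kip·in = 6564.2/12 = 547.02 kip·ft.

M_n ≈ 547 kip·ft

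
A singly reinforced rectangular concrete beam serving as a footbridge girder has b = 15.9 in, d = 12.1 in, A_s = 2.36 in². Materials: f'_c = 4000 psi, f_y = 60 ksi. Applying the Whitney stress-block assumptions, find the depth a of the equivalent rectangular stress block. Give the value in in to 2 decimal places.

T = A_s f_y = 2.36 × 60 = 141.6 kips.
a = T/(0.85 f'_c b) = 141.6/(0.85 × 4 × 15.9) = 2.62 in.

a ≈ 2.62 in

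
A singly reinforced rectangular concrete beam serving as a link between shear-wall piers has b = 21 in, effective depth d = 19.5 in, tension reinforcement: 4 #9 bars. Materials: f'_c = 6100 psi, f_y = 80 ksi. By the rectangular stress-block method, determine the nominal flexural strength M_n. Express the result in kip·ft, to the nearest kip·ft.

A_s = 4 × 1 = 4 in².
T = A_s f_y = 4 × 80 = 320 kips.
a = T/(0.85 f'_c b) = 320/(0.85 × 6.1 × 21) = 2.939 in.
M_n = T(d − a/2) = 320 × (19.5 − 1.4695) = 5769.8 kip·in = 5769.8/12 = 480.82 kip·ft.

M_n ≈ 481 kip·ft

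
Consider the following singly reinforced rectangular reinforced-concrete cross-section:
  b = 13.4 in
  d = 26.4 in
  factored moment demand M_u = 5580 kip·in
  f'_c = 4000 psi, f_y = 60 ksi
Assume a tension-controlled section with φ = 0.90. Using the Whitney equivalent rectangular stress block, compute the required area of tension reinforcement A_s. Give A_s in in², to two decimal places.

A_s ≈ 4.40 in²

M_n = M_u/φ = 5580/0.90 = 6200 kip·in.
From M_n = 0.85 f'_c a b (d − a/2):
a = d − √(d² − 2M_n/(0.85 f'_c b)) = 26.4 − √(26.4² − 2 × 6200/(0.85 × 4 × 13.4)) = 5.790 in.
A_s = 0.85 f'_c a b / f_y = 0.85 × 4 × 5.790 × 13.4 / 60 = 4.397 in².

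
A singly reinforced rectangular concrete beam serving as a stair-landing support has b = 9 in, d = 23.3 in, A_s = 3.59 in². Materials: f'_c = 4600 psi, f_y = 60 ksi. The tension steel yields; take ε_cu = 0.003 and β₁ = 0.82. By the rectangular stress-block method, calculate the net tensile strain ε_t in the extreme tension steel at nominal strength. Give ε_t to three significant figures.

ε_t ≈ 0.00636

a = A_s f_y/(0.85 f'_c b) = 6.121 in.
β₁ = 0.82, so c = a/β₁ = 6.121/0.82 = 7.465 in.
From the linear strain diagram with ε_cu = 0.003: ε_t = 0.003 (d − c)/c = 0.003 × (23.3 − 7.465)/7.465 = 0.00636.
Since ε_t ≥ 0.005, the section is tension-controlled.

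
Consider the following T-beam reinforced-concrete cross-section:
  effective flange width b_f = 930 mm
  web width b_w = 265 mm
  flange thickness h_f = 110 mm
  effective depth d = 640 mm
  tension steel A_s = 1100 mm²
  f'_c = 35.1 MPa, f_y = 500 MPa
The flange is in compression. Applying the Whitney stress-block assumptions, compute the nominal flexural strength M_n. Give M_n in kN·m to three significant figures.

M_n ≈ 347 kN·m

Tension: T = A_s f_y = 1100 × 500 = 550000 N.
Try a within the flange: a = T/(0.85 f'_c b_f) = 550000/(0.85 × 35.1 × 930) = 19.82 mm.
Since a = 19.82 ≤ h_f = 110 mm, the stress block lies entirely in the flange; analyse as a rectangular beam of width b_f.
M_n = T(d − a/2) = 550000 × (640 − 9.91) = 346.55 × 10⁶ N·mm.
M_n = 346.55 kN·m.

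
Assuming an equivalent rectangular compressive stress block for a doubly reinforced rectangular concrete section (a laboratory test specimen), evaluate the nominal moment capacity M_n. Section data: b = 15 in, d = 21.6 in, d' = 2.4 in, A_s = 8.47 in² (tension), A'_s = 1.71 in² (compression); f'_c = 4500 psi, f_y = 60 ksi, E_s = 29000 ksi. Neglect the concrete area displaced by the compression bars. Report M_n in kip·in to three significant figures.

Assume both steels yield.
a = (A_s − A'_s) f_y/(0.85 f'_c b) = (8.47 − 1.71) × 60/(0.85 × 4.5 × 15) = 7.069 in.
c = a/β₁ = 7.069/0.825 = 8.568 in; ε'_s = 0.003(c − d')/c = 0.0022 ≥ ε_y = 0.0021, so the compression steel yields.
M_n = (A_s − A'_s) f_y (d − a/2) + A'_s f_y (d − d') = 405.6 × (21.6 − 3.5345) + 102.6 × (21.6 − 2.4) = 7327.4 + 1969.9 = 9297.3 kip·in.

M_n ≈ 9300 kip·in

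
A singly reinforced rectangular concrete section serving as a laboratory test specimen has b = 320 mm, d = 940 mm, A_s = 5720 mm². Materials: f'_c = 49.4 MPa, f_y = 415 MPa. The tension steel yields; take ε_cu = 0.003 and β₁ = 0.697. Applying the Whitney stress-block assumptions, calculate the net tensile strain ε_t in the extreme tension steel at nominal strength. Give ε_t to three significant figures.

a = A_s f_y/(0.85 f'_c b) = 176.66 mm.
β₁ = 0.697, so c = a/β₁ = 176.66/0.697 = 253.46 mm.
From the linear strain diagram with ε_cu = 0.003: ε_t = 0.003 (d − c)/c = 0.003 × (940 − 253.46)/253.46 = 0.00813.
Since ε_t ≥ 0.005, the section is tension-controlled.

ε_t ≈ 0.00813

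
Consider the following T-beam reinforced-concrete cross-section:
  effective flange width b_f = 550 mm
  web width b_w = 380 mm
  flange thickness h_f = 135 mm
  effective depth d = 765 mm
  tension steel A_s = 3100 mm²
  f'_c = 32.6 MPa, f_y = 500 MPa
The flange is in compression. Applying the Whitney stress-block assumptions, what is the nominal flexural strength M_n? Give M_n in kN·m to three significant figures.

M_n ≈ 1110 kN·m

Tension: T = A_s f_y = 3100 × 500 = 1550000 N.
Try a within the flange: a = T/(0.85 f'_c b_f) = 1550000/(0.85 × 32.6 × 550) = 101.70 mm.
Since a = 101.70 ≤ h_f = 135 mm, the stress block lies entirely in the flange; analyse as a rectangular beam of width b_f.
M_n = T(d − a/2) = 1550000 × (765 − 50.85) = 1106.93 × 10⁶ N·mm.
M_n = 1106.93 kN·m.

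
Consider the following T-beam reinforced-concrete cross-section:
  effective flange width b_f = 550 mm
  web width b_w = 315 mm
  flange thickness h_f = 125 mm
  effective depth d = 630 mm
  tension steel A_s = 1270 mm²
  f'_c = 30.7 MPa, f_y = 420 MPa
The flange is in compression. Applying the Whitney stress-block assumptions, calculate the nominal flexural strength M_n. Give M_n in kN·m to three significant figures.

M_n ≈ 326 kN·m

Tension: T = A_s f_y = 1270 × 420 = 533400 N.
Try a within the flange: a = T/(0.85 f'_c b_f) = 533400/(0.85 × 30.7 × 550) = 37.16 mm.
Since a = 37.16 ≤ h_f = 125 mm, the stress block lies entirely in the flange; analyse as a rectangular beam of width b_f.
M_n = T(d − a/2) = 533400 × (630 − 18.58) = 326.13 × 10⁶ N·mm.
M_n = 326.13 kN·m.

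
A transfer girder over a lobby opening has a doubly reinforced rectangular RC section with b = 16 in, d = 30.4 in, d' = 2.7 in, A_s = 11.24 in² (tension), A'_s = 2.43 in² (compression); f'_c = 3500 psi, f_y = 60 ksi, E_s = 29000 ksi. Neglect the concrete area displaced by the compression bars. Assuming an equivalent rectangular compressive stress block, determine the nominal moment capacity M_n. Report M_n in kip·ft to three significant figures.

M_n ≈ 1430 kip·ft

Assume both steels yield.
a = (A_s − A'_s) f_y/(0.85 f'_c b) = (11.24 − 2.43) × 60/(0.85 × 3.5 × 16) = 11.105 in.
c = a/β₁ = 11.105/0.85 = 13.065 in; ε'_s = 0.003(c − d')/c = 0.0024 ≥ ε_y = 0.0021, so the compression steel yields.
M_n = (A_s − A'_s) f_y (d − a/2) + A'_s f_y (d − d') = 528.6 × (30.4 − 5.5525) + 145.8 × (30.4 − 2.7) = 13134.4 + 4038.7 = 17173.1 kip·in = 17173.1/12 = 1431.09 kip·ft.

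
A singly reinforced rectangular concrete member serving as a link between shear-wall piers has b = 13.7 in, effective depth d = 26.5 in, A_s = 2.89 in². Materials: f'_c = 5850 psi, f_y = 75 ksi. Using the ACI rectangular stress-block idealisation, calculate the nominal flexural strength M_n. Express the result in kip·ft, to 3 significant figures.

M_n ≈ 450 kip·ft

T = A_s f_y = 2.89 × 75 = 216.75 kips.
a = T/(0.85 f'_c b) = 216.75/(0.85 × 5.85 × 13.7) = 3.182 in.
M_n = T(d − a/2) = 216.75 × (26.5 − 1.591) = 5399.0 kip·in = 5399.0/12 = 449.92 kip·ft.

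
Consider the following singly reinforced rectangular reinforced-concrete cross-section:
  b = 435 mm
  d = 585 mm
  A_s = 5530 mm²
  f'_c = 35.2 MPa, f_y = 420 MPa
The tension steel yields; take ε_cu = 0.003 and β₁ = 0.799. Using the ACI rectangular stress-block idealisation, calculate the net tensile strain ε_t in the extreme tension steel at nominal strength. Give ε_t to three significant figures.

ε_t ≈ 0.00486

a = A_s f_y/(0.85 f'_c b) = 178.45 mm.
β₁ = 0.799, so c = a/β₁ = 178.45/0.799 = 223.34 mm.
From the linear strain diagram with ε_cu = 0.003: ε_t = 0.003 (d − c)/c = 0.003 × (585 − 223.34)/223.34 = 0.00486.
ε_t is between 0.004 and 0.005 — transition zone.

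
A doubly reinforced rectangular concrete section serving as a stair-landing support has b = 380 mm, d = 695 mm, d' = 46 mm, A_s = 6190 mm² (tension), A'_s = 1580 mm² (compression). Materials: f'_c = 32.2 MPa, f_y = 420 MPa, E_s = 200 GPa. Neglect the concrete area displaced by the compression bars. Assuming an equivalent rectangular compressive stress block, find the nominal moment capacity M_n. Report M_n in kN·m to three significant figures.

Assume both tension and compression steel yield.
Net tension couple steel: A_s − A'_s = 4610 mm².
a = (A_s − A'_s) f_y / (0.85 f'_c b) = 1936200/(0.85 × 32.2 × 380) = 186.16 mm.
c = a/β₁ = 186.16/0.82 = 227.02 mm; ε'_s = 0.003(c − d')/c = 0.0024 ≥ f_y/E_s = 0.0021, so compression steel does yield.
M_n = (A_s − A'_s) f_y (d − a/2) + A'_s f_y (d − d') = [1936200 × (695 − 93.08) + 663600 × (695 − 46)] × 10⁻⁶ = 1165.44 + 430.68 = 1596.12 kN·m.

M_n ≈ 1600 kN·m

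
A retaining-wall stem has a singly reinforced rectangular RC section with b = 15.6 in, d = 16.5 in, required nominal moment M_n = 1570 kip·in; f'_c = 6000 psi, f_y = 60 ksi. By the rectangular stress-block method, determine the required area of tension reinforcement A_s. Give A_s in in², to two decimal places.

A_s ≈ 1.65 in²

From M_n = 0.85 f'_c a b (d − a/2):
a = d − √(d² − 2M_n/(0.85 f'_c b)) = 16.5 − √(16.5² − 2 × 1570/(0.85 × 6 × 15.6)) = 1.243 in.
A_s = 0.85 f'_c a b / f_y = 0.85 × 6 × 1.243 × 15.6 / 60 = 1.648 in².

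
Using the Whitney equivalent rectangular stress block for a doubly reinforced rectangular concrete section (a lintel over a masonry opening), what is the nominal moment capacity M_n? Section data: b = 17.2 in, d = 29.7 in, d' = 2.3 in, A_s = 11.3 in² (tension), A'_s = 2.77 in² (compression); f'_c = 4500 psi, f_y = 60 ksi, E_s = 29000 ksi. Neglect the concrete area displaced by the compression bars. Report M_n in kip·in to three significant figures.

Assume both steels yield.
a = (A_s − A'_s) f_y/(0.85 f'_c b) = (11.3 − 2.77) × 60/(0.85 × 4.5 × 17.2) = 7.779 in.
c = a/β₁ = 7.779/0.825 = 9.429 in; ε'_s = 0.003(c − d')/c = 0.0023 ≥ ε_y = 0.0021, so the compression steel yields.
M_n = (A_s − A'_s) f_y (d − a/2) + A'_s f_y (d − d') = 511.8 × (29.7 − 3.8895) + 166.2 × (29.7 − 2.3) = 13209.8 + 4553.9 = 17763.7 kip·in.

M_n ≈ 17800 kip·in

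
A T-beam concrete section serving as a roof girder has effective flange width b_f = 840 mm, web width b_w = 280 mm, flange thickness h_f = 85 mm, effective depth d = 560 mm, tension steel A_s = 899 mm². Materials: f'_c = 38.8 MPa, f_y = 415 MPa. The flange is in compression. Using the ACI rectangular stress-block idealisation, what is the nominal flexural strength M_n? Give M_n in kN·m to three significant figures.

M_n ≈ 206 kN·m

Tension: T = A_s f_y = 899 × 415 = 373085 N.
Try a within the flange: a = T/(0.85 f'_c b_f) = 373085/(0.85 × 38.8 × 840) = 13.47 mm.
Since a = 13.47 ≤ h_f = 85 mm, the stress block lies entirely in the flange; analyse as a rectangular beam of width b_f.
M_n = T(d − a/2) = 373085 × (560 − 6.735) = 206.41 × 10⁶ N·mm.
M_n = 206.41 kN·m.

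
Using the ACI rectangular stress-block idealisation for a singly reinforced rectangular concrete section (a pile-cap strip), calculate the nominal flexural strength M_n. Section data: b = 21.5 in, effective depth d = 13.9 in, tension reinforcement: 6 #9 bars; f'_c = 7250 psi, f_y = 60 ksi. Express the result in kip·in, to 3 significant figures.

A_s = 6 × 1 = 6 in².
T = A_s f_y = 6 × 60 = 360 kips.
a = T/(0.85 f'_c b) = 360/(0.85 × 7.25 × 21.5) = 2.717 in.
M_n = T(d − a/2) = 360 × (13.9 − 1.3585) = 4514.9 kip·in.

M_n ≈ 4510 kip·in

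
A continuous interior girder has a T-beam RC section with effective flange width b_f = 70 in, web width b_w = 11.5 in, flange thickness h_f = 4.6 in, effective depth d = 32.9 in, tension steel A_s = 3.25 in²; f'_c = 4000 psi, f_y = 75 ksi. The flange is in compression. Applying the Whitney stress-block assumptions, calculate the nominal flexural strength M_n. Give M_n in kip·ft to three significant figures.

M_n ≈ 658 kip·ft

Tension: T = A_s f_y = 3.25 × 75 = 243.75 kips.
Try a within the flange: a = T/(0.85 f'_c b_f) = 243.75/(0.85 × 4 × 70) = 1.024 in.
Since a = 1.024 ≤ h_f = 4.6 in, the stress block lies entirely in the flange; analyse as a rectangular beam of width b_f.
M_n = T(d − a/2) = 243.75 × (32.9 − 0.512) = 7894.6 kip·in.
M_n = 7894.6/12 = 657.88 kip·ft.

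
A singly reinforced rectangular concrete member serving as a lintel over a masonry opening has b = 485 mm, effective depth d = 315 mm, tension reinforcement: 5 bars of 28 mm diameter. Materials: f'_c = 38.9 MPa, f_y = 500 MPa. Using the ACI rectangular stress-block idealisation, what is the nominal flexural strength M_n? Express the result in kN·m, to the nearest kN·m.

M_n ≈ 411 kN·m

A_s = 5 × 616 = 3080 mm².
T = A_s f_y = 3080 × 500 = 1540000 N = 1540 kN.
From C = T: a = T/(0.85 f'_c b) = 1540000/(0.85 × 38.9 × 485) = 96.03 mm.
M_n = T(d − a/2) = 1540 kN × (315 − 48.015) mm = 411.16 kN·m.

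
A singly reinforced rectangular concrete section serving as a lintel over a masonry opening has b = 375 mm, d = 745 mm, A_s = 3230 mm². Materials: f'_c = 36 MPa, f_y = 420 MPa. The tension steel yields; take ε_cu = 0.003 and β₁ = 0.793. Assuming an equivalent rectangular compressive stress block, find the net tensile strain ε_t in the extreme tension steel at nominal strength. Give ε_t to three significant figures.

a = A_s f_y/(0.85 f'_c b) = 118.22 mm.
β₁ = 0.793, so c = a/β₁ = 118.22/0.793 = 149.08 mm.
From the linear strain diagram with ε_cu = 0.003: ε_t = 0.003 (d − c)/c = 0.003 × (745 − 149.08)/149.08 = 0.0120.
Since ε_t ≥ 0.005, the section is tension-controlled.

ε_t ≈ 0.0120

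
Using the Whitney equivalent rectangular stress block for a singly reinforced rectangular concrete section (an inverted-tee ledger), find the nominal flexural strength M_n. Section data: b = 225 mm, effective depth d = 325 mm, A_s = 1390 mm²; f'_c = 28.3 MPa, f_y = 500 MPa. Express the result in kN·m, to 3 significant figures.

T = A_s f_y = 1390 × 500 = 695000 N = 695 kN.
From C = T: a = T/(0.85 f'_c b) = 695000/(0.85 × 28.3 × 225) = 128.41 mm.
M_n = T(d − a/2) = 695 kN × (325 − 64.205) mm = 181.25 kN·m.

M_n ≈ 181 kN·m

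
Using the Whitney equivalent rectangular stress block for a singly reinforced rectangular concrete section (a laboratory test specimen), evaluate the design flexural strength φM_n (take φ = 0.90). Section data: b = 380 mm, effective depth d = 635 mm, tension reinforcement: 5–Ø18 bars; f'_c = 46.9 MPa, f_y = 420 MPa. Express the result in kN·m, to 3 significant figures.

A_s = 5 × 254 = 1270 mm².
T = A_s f_y = 1270 × 420 = 533400 N = 533.4 kN.
From C = T: a = T/(0.85 f'_c b) = 533400/(0.85 × 46.9 × 380) = 35.21 mm.
M_n = T(d − a/2) = 533.4 kN × (635 − 17.605) mm = 329.32 kN·m.
φM_n = 0.90 × 329.32 = 296.39 kN·m.

φM_n ≈ 296 kN·m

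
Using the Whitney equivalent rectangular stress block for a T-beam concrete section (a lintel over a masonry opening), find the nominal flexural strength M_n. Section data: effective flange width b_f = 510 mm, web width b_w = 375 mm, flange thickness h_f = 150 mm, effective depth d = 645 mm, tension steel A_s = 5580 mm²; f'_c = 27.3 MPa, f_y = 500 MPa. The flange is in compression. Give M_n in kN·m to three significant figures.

Tension: T = A_s f_y = 5580 × 500 = 2790000 N.
Try a within the flange: a = T/(0.85 f'_c b_f) = 2790000/(0.85 × 27.3 × 510) = 235.75 mm.
a = 235.75 > h_f = 150 mm: the block extends into the web. Split into flange-overhang and web parts.
C_f = 0.85 f'_c (b_f − b_w) h_f = 0.85 × 27.3 × (510 − 375) × 150 = 469901 N.
Remaining web compression depth: a_w = (T − C_f)/(0.85 f'_c b_w) = (2790000 − 469901)/(0.85 × 27.3 × 375) = 266.62 mm.
M_n = C_f(d − h_f/2) + (T − C_f)(d − a_w/2) = 469901 × (645 − 75) + 2320099 × (645 − 133.31) = 267.84 + 1187.17 = 1455.01 × 10⁶ N·mm.
M_n = 1455.01 kN·m.

M_n ≈ 1460 kN·m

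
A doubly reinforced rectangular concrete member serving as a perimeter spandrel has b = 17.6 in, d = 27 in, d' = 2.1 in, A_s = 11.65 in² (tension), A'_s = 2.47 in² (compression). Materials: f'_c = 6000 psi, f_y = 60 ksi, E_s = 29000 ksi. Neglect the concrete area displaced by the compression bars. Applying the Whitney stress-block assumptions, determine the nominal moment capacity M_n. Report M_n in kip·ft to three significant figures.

Assume both steels yield.
a = (A_s − A'_s) f_y/(0.85 f'_c b) = (11.65 − 2.47) × 60/(0.85 × 6 × 17.6) = 6.136 in.
c = a/β₁ = 6.136/0.75 = 8.181 in; ε'_s = 0.003(c − d')/c = 0.0022 ≥ ε_y = 0.0021, so the compression steel yields.
M_n = (A_s − A'_s) f_y (d − a/2) + A'_s f_y (d − d') = 550.8 × (27 − 3.068) + 148.2 × (27 − 2.1) = 13181.7 + 3690.2 = 16871.9 kip·in = 16871.9/12 = 1405.99 kip·ft.

M_n ≈ 1410 kip·ft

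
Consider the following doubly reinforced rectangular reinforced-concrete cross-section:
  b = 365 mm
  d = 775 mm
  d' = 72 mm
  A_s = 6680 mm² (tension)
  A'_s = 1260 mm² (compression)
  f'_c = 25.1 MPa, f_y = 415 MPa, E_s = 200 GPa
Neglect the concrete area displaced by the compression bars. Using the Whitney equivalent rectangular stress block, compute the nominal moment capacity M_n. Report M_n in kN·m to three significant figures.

M_n ≈ 1790 kN·m

Assume both tension and compression steel yield.
Net tension couple steel: A_s − A'_s = 5420 mm².
a = (A_s − A'_s) f_y / (0.85 f'_c b) = 2249300/(0.85 × 25.1 × 365) = 288.84 mm.
c = a/β₁ = 288.84/0.85 = 339.81 mm; ε'_s = 0.003(c − d')/c = 0.0024 ≥ f_y/E_s = 0.0021, so compression steel does yield.
M_n = (A_s − A'_s) f_y (d − a/2) + A'_s f_y (d − d') = [2249300 × (775 − 144.42) + 522900 × (775 − 72)] × 10⁻⁶ = 1418.36 + 367.60 = 1785.96 kN·m.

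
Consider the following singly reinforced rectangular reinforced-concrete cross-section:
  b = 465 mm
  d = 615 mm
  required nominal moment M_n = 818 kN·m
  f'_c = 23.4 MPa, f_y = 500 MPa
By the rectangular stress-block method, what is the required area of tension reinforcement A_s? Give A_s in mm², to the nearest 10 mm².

With M_n = 0.85 f'_c a b (d − a/2), solve the quadratic for a:
a = d − √(d² − 2M_n/(0.85 f'_c b)) = 615 − √(615² − 2 × 818×10⁶/(0.85 × 23.4 × 465)) = 166.29 mm.
A_s = 0.85 f'_c a b / f_y = 0.85 × 23.4 × 166.29 × 465 / 500 = 3076.0 mm².

A_s ≈ 3080 mm²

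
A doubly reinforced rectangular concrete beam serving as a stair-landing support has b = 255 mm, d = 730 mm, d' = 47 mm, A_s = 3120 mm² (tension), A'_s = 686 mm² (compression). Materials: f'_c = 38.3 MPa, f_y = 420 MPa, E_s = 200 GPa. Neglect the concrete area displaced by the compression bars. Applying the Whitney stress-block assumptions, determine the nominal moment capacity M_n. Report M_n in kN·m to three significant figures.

Assume both tension and compression steel yield.
Net tension couple steel: A_s − A'_s = 2434 mm².
a = (A_s − A'_s) f_y / (0.85 f'_c b) = 1022280/(0.85 × 38.3 × 255) = 123.14 mm.
c = a/β₁ = 123.14/0.776 = 158.69 mm; ε'_s = 0.003(c − d')/c = 0.0021 ≥ f_y/E_s = 0.0021, so compression steel does yield.
M_n = (A_s − A'_s) f_y (d − a/2) + A'_s f_y (d − d') = [1022280 × (730 − 61.57) + 288120 × (730 − 47)] × 10⁻⁶ = 683.32 + 196.79 = 880.11 kN·m.

M_n ≈ 880 kN·m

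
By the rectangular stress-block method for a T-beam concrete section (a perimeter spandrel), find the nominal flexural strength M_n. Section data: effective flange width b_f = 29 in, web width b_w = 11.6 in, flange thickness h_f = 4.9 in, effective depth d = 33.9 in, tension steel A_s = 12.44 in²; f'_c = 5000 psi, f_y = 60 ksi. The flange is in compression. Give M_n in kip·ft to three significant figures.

M_n ≈ 1910 kip·ft

Tension: T = A_s f_y = 12.44 × 60 = 746.4 kips.
Try a within the flange: a = T/(0.85 f'_c b_f) = 746.4/(0.85 × 5 × 29) = 6.056 in.
a = 6.056 > h_f = 4.9 in: the block extends into the web. Split into flange-overhang and web parts.
C_f = 0.85 f'_c (b_f − b_w) h_f = 0.85 × 5 × (29 − 11.6) × 4.9 = 362.4 kips.
Remaining web compression depth: a_w = (T − C_f)/(0.85 f'_c b_w) = (746.4 − 362.4)/(0.85 × 5 × 11.6) = 7.789 in.
M_n = C_f(d − h_f/2) + (T − C_f)(d − a_w/2) = 362.4 × (33.9 − 2.45) + 384 × (33.9 − 3.8945) = 11397.5 + 11522.1 = 22919.6 kip·in.
M_n = 22919.6/12 = 1909.97 kip·ft.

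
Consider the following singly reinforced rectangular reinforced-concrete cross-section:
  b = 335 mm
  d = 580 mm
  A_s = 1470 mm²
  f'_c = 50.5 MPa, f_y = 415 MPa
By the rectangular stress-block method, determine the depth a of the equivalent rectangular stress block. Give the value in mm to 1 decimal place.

T = A_s f_y = 1470 × 415 = 610050 N = 610.05 kN.
Setting C = 0.85 f'_c a b equal to T: a = 610050/(0.85 × 50.5 × 335) = 42.4 mm.

a ≈ 42.4 mm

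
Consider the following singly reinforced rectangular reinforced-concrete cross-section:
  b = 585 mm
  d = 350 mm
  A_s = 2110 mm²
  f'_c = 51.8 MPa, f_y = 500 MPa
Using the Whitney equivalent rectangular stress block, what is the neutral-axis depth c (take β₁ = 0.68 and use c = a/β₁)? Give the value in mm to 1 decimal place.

T = A_s f_y = 2110 × 500 = 1055000 N = 1055 kN.
Setting C = 0.85 f'_c a b equal to T: a = 1055000/(0.85 × 51.8 × 585) = 40.959 mm.
With β₁ = 0.68, c = a/β₁ = 40.959/0.68 = 60.2 mm.

c ≈ 60.2 mm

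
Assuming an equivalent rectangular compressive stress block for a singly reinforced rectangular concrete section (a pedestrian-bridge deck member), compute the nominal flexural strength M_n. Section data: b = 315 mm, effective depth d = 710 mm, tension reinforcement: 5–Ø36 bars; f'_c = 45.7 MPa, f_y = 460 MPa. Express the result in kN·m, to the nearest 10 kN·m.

M_n ≈ 1440 kN·m

A_s = 5 × 1018 = 5090 mm².
T = A_s f_y = 5090 × 460 = 2341400 N = 2341.4 kN.
From C = T: a = T/(0.85 f'_c b) = 2341400/(0.85 × 45.7 × 315) = 191.35 mm.
M_n = T(d − a/2) = 2341.4 kN × (710 − 95.675) mm = 1438.38 kN·m.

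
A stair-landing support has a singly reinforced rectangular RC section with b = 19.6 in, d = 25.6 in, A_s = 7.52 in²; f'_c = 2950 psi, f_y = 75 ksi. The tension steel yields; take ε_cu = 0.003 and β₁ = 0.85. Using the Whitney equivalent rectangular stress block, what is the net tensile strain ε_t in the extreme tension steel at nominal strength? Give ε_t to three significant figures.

a = A_s f_y/(0.85 f'_c b) = 11.476 in.
β₁ = 0.85, so c = a/β₁ = 11.476/0.85 = 13.501 in.
From the linear strain diagram with ε_cu = 0.003: ε_t = 0.003 (d − c)/c = 0.003 × (25.6 − 13.501)/13.501 = 0.00269.
ε_t < 0.004 — the section is over-reinforced for flexure under ACI limits.

ε_t ≈ 0.00269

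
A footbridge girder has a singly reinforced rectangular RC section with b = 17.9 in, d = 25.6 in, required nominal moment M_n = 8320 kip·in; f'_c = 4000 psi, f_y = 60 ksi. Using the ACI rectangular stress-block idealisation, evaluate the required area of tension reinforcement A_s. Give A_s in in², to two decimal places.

From M_n = 0.85 f'_c a b (d − a/2):
a = d − √(d² − 2M_n/(0.85 f'_c b)) = 25.6 − √(25.6² − 2 × 8320/(0.85 × 4 × 17.9)) = 6.057 in.
A_s = 0.85 f'_c a b / f_y = 0.85 × 4 × 6.057 × 17.9 / 60 = 6.144 in².

A_s ≈ 6.14 in²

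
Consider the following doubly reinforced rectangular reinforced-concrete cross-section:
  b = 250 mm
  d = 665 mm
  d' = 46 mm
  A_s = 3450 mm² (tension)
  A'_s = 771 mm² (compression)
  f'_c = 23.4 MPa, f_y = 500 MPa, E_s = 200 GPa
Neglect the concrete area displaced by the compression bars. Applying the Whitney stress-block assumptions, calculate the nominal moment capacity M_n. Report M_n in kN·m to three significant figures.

M_n ≈ 949 kN·m

Assume both tension and compression steel yield.
Net tension couple steel: A_s − A'_s = 2679 mm².
a = (A_s − A'_s) f_y / (0.85 f'_c b) = 1339500/(0.85 × 23.4 × 250) = 269.38 mm.
c = a/β₁ = 269.38/0.85 = 316.92 mm; ε'_s = 0.003(c − d')/c = 0.0026 ≥ f_y/E_s = 0.0025, so compression steel does yield.
M_n = (A_s − A'_s) f_y (d − a/2) + A'_s f_y (d − d') = [1339500 × (665 − 134.69) + 385500 × (665 − 46)] × 10⁻⁶ = 710.35 + 238.62 = 948.97 kN·m.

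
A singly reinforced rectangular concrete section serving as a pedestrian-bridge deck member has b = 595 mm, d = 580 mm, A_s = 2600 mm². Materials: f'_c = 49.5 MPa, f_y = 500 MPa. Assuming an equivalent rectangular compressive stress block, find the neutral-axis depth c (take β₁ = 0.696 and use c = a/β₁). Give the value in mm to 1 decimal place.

c ≈ 74.6 mm

T = A_s f_y = 2600 × 500 = 1300000 N = 1300 kN.
Setting C = 0.85 f'_c a b equal to T: a = 1300000/(0.85 × 49.5 × 595) = 51.928 mm.
With β₁ = 0.696, c = a/β₁ = 51.928/0.696 = 74.6 mm.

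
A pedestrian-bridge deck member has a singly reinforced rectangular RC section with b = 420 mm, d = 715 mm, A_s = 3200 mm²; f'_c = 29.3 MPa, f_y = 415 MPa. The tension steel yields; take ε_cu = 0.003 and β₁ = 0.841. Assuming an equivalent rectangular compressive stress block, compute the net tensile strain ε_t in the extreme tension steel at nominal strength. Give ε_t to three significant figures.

a = A_s f_y/(0.85 f'_c b) = 126.96 mm.
β₁ = 0.841, so c = a/β₁ = 126.96/0.841 = 150.96 mm.
From the linear strain diagram with ε_cu = 0.003: ε_t = 0.003 (d − c)/c = 0.003 × (715 − 150.96)/150.96 = 0.0112.
Since ε_t ≥ 0.005, the section is tension-controlled.

ε_t ≈ 0.0112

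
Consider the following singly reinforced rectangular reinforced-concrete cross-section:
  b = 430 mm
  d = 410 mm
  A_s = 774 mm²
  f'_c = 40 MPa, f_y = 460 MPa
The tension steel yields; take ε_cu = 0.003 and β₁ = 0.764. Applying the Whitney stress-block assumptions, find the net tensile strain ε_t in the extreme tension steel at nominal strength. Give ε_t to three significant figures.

ε_t ≈ 0.0356

a = A_s f_y/(0.85 f'_c b) = 24.35 mm.
β₁ = 0.764, so c = a/β₁ = 24.35/0.764 = 31.87 mm.
From the linear strain diagram with ε_cu = 0.003: ε_t = 0.003 (d − c)/c = 0.003 × (410 − 31.87)/31.87 = 0.0356.
Since ε_t ≥ 0.005, the section is tension-controlled.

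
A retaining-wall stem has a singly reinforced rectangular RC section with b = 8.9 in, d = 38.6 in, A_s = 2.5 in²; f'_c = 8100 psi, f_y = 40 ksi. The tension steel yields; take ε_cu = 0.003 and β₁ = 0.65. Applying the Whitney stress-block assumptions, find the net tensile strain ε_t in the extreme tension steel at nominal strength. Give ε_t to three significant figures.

a = A_s f_y/(0.85 f'_c b) = 1.632 in.
β₁ = 0.65, so c = a/β₁ = 1.632/0.65 = 2.511 in.
From the linear strain diagram with ε_cu = 0.003: ε_t = 0.003 (d − c)/c = 0.003 × (38.6 − 2.511)/2.511 = 0.0431.
Since ε_t ≥ 0.005, the section is tension-controlled.

ε_t ≈ 0.0431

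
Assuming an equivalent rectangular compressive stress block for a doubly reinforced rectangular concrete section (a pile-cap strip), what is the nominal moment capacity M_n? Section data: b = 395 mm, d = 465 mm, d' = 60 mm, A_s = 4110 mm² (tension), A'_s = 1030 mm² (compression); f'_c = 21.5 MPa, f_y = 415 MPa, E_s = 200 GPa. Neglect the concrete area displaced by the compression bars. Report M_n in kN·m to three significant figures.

M_n ≈ 654 kN·m

Assume both tension and compression steel yield.
Net tension couple steel: A_s − A'_s = 3080 mm².
a = (A_s − A'_s) f_y / (0.85 f'_c b) = 1278200/(0.85 × 21.5 × 395) = 177.07 mm.
c = a/β₁ = 177.07/0.85 = 208.32 mm; ε'_s = 0.003(c − d')/c = 0.0021 ≥ f_y/E_s = 0.0021, so compression steel does yield.
M_n = (A_s − A'_s) f_y (d − a/2) + A'_s f_y (d − d') = [1278200 × (465 − 88.535) + 427450 × (465 − 60)] × 10⁻⁶ = 481.20 + 173.12 = 654.32 kN·m.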